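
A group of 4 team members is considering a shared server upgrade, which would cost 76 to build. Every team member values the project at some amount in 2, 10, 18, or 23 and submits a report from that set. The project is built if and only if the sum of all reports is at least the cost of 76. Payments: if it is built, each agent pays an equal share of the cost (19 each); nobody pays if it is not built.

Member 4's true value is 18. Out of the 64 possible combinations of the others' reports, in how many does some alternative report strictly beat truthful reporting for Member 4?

7

Others report (18, 18, 23): truth gives -1; report 2 gives 0 > -1. Violating.
Others report (18, 23, 18): truth gives -1; report 2 gives 0 > -1. Violating.
Others report (18, 23, 23): truth gives -1; report 2 gives 0 > -1. Violating.
Others report (23, 18, 18): truth gives -1; report 2 gives 0 > -1. Violating.
Others report (2, 2, 2): truth gives 0; no alternative beats it.
Others report (2, 2, 10): truth gives 0; no alternative beats it.
(Checking all 64 profiles: 7 have a profitable deviation, 57 do not.)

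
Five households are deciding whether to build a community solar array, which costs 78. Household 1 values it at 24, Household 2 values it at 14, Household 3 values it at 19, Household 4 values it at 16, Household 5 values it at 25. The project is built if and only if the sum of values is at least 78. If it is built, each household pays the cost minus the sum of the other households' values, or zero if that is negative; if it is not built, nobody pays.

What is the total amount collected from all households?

Total value 98 ≥ cost 78, so it is built.
Household 1: others sum to 74; max(0, 78 - 74) = 4.
Household 2: others sum to 84; max(0, 78 - 84) = 0.
Household 3: others sum to 79; max(0, 78 - 79) = 0.
Household 4: others sum to 82; max(0, 78 - 82) = 0.
Household 5: others sum to 73; max(0, 78 - 73) = 5.
Total collected = 4 + 0 + 0 + 0 + 5 = 9.

9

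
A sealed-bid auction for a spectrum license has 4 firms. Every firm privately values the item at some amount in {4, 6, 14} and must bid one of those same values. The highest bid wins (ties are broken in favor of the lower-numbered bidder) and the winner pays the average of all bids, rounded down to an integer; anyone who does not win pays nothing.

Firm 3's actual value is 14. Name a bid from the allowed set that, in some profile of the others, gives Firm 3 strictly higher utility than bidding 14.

6

Suppose Firm 1 bids 4, Firm 2 bids 4 and Firm 4 bids 4.
Bid 14: wins, pays 6, utility 14 - 6 = 8.
Bid 6: wins, pays 4, utility 14 - 4 = 10.
So bidding 6 beats truth here (10 > 8).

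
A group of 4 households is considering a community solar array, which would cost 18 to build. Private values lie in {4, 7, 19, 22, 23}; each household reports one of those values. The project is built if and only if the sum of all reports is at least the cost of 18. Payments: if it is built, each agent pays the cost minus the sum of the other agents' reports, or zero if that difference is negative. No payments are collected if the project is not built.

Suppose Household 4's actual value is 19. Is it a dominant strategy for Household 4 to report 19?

Check each profile of the others' reports and compare truth against every alternative report.
Others report (4, 4, 19): truth gives 19, best alternative gives 19.
Others report (4, 4, 22): truth gives 19, best alternative gives 19.
Others report (4, 4, 23): truth gives 19, best alternative gives 19.
Others report (4, 7, 7): truth gives 19, best alternative gives 19.
Others report (4, 7, 19): truth gives 19, best alternative gives 19.
Others report (4, 7, 22): truth gives 19, best alternative gives 19.
(Remaining 119 profiles checked similarly; truth is weakly best in each.)
In every case the truthful report is at least as good as any alternative, so it is a dominant strategy.

Yes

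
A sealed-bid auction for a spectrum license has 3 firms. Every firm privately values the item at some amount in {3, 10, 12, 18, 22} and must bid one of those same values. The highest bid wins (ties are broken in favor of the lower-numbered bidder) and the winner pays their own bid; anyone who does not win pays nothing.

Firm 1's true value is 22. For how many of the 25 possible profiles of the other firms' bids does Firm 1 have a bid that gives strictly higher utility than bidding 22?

16

Others bid (3, 3): truth gives 0; bid 3 gives 19 > 0. Violating.
Others bid (3, 10): truth gives 0; bid 10 gives 12 > 0. Violating.
Others bid (3, 12): truth gives 0; bid 12 gives 10 > 0. Violating.
Others bid (3, 18): truth gives 0; bid 18 gives 4 > 0. Violating.
Others bid (3, 22): truth gives 0; no alternative beats it.
Others bid (10, 22): truth gives 0; no alternative beats it.
(Checking all 25 profiles: 16 have a profitable deviation, 9 do not.)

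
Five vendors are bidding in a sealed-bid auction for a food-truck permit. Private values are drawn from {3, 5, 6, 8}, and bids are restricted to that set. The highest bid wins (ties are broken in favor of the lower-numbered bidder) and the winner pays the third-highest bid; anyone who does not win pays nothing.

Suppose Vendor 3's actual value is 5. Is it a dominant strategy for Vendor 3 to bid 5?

Consider the case where Vendor 1 bids 3, Vendor 2 bids 3, Vendor 4 bids 3 and Vendor 5 bids 6.
Truthful bid 5: loses, pays 0, utility 0.
Bid 6 instead: wins, pays 3, utility 5 - 3 = 2.
Since 2 > 0, bidding 6 is strictly better here, so truthful bidding is not dominant.

No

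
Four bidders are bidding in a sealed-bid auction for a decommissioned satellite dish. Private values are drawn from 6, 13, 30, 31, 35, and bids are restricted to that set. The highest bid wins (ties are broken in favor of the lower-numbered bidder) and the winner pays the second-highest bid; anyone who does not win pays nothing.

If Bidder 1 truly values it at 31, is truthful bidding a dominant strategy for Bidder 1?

Check each profile of the others' bids and compare truth against every alternative bid.
Others bid (6, 6, 6): truth gives 25, best alternative gives 25.
Others bid (6, 6, 13): truth gives 18, best alternative gives 18.
Others bid (6, 13, 6): truth gives 18, best alternative gives 18.
Others bid (6, 13, 13): truth gives 18, best alternative gives 18.
Others bid (13, 6, 6): truth gives 18, best alternative gives 18.
Others bid (13, 6, 13): truth gives 18, best alternative gives 18.
(Remaining 119 profiles checked similarly; truth is weakly best in each.)
In every case the truthful bid is at least as good as any alternative, so it is a dominant strategy.

Yes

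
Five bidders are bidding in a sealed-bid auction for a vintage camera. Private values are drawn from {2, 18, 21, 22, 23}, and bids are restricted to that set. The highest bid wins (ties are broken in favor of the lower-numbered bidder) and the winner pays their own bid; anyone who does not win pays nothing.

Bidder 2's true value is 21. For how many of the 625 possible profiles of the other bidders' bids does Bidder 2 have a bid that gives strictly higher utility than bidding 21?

Others bid (2, 2, 2, 2): truth gives 0; bid 18 gives 3 > 0. Violating.
Others bid (2, 2, 2, 18): truth gives 0; bid 18 gives 3 > 0. Violating.
Others bid (2, 2, 18, 2): truth gives 0; bid 18 gives 3 > 0. Violating.
Others bid (2, 2, 18, 18): truth gives 0; bid 18 gives 3 > 0. Violating.
Others bid (2, 2, 2, 21): truth gives 0; no alternative beats it.
Others bid (2, 2, 2, 22): truth gives 0; no alternative beats it.
(Checking all 625 profiles: 8 have a profitable deviation, 617 do not.)

8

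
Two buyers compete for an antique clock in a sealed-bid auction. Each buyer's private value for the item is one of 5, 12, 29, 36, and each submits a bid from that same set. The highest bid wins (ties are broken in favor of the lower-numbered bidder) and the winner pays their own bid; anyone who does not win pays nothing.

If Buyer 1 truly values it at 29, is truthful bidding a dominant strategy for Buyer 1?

No

Consider the case where Buyer 2 bids 5.
Truthful bid 29: wins, pays 29, utility 29 - 29 = 0.
Bid 5 instead: wins, pays 5, utility 29 - 5 = 24.
Since 24 > 0, bidding 5 is strictly better here, so truthful bidding is not dominant.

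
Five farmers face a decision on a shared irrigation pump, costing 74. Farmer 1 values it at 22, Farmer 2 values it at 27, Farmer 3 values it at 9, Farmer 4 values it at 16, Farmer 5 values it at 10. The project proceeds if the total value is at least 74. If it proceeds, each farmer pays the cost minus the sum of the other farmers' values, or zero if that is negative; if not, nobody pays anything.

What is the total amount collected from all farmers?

Total value 84 ≥ cost 74, so it is built.
Farmer 1: others sum to 62; max(0, 74 - 62) = 12.
Farmer 2: others sum to 57; max(0, 74 - 57) = 17.
Farmer 3: others sum to 75; max(0, 74 - 75) = 0.
Farmer 4: others sum to 68; max(0, 74 - 68) = 6.
Farmer 5: others sum to 74; max(0, 74 - 74) = 0.
Total collected = 12 + 17 + 0 + 6 + 0 = 35.

35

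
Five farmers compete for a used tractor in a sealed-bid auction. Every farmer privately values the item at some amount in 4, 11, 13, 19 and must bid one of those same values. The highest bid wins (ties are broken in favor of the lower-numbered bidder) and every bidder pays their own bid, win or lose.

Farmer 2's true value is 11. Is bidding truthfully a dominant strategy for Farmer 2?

No

Consider the case where Farmer 1 bids 4, Farmer 3 bids 4, Farmer 4 bids 4 and Farmer 5 bids 13.
Truthful bid 11: loses but pays 11, utility -11.
Bid 4 instead: loses but pays 4, utility -4.
Since -4 > -11, bidding 4 is strictly better here, so truthful bidding is not dominant.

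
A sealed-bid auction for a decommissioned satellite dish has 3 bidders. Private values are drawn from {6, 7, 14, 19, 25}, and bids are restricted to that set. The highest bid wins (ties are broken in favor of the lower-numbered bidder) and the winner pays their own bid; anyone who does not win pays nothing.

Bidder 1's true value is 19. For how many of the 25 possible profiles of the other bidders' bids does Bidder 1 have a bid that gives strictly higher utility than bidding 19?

Others bid (6, 6): truth gives 0; bid 6 gives 13 > 0. Violating.
Others bid (6, 7): truth gives 0; bid 7 gives 12 > 0. Violating.
Others bid (6, 14): truth gives 0; bid 14 gives 5 > 0. Violating.
Others bid (7, 6): truth gives 0; bid 7 gives 12 > 0. Violating.
Others bid (6, 19): truth gives 0; no alternative beats it.
Others bid (6, 25): truth gives 0; no alternative beats it.
(Checking all 25 profiles: 9 have a profitable deviation, 16 do not.)

9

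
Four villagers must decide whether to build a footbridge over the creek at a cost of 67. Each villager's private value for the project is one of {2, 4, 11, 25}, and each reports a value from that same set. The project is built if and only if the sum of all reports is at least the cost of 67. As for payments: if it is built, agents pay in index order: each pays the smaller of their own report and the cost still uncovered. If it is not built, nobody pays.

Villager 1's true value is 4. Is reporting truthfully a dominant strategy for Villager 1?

Consider the case where Villager 2 reports 25, Villager 3 reports 25 and Villager 4 reports 25.
Truthful report 4: project built, pays 4, utility 4 - 4 = 0.
Report 2 instead: project built, pays 2, utility 4 - 2 = 2.
Since 2 > 0, reporting 2 is strictly better here, so truthful reporting is not dominant.

No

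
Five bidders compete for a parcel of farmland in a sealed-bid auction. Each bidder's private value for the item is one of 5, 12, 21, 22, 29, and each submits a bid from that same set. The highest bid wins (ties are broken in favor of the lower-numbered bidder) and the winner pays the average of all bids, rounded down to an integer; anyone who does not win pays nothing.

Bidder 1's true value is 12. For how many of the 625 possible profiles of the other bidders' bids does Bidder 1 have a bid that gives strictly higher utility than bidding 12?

9

Others bid (5, 5, 5, 5): truth gives 6; bid 5 gives 7 > 6. Violating.
Others bid (5, 5, 5, 21): truth gives 0; bid 21 gives 1 > 0. Violating.
Others bid (5, 5, 5, 22): truth gives 0; bid 22 gives 1 > 0. Violating.
Others bid (5, 5, 21, 5): truth gives 0; bid 21 gives 1 > 0. Violating.
Others bid (5, 5, 5, 12): truth gives 5; no alternative beats it.
Others bid (5, 5, 5, 29): truth gives 0; no alternative beats it.
(Checking all 625 profiles: 9 have a profitable deviation, 616 do not.)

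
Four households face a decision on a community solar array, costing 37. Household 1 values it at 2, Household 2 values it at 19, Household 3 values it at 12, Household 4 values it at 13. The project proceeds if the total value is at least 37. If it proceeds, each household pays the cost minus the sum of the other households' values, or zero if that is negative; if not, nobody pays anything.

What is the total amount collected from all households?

17

Total value 46 ≥ cost 37, so it is built.
Household 1: others sum to 44; max(0, 37 - 44) = 0.
Household 2: others sum to 27; max(0, 37 - 27) = 10.
Household 3: others sum to 34; max(0, 37 - 34) = 3.
Household 4: others sum to 33; max(0, 37 - 33) = 4.
Total collected = 0 + 10 + 3 + 4 = 17.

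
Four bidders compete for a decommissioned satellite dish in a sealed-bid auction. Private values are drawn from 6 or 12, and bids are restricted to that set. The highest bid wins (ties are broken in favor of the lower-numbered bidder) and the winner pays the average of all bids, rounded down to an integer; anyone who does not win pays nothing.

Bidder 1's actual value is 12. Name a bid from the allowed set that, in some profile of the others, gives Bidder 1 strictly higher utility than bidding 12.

Suppose Bidder 2 bids 6, Bidder 3 bids 6 and Bidder 4 bids 6.
Bid 12: wins, pays 7, utility 12 - 7 = 5.
Bid 6: wins, pays 6, utility 12 - 6 = 6.
So bidding 6 beats truth here (6 > 5).

6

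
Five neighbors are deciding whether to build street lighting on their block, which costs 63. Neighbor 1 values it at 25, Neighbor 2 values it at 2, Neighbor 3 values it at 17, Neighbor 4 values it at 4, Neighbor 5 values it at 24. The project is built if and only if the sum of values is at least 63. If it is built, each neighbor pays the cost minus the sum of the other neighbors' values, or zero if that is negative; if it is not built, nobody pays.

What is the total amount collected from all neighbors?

Total value 72 ≥ cost 63, so it is built.
Neighbor 1: others sum to 47; max(0, 63 - 47) = 16.
Neighbor 2: others sum to 70; max(0, 63 - 70) = 0.
Neighbor 3: others sum to 55; max(0, 63 - 55) = 8.
Neighbor 4: others sum to 68; max(0, 63 - 68) = 0.
Neighbor 5: others sum to 48; max(0, 63 - 48) = 15.
Total collected = 16 + 0 + 8 + 0 + 15 = 39.

39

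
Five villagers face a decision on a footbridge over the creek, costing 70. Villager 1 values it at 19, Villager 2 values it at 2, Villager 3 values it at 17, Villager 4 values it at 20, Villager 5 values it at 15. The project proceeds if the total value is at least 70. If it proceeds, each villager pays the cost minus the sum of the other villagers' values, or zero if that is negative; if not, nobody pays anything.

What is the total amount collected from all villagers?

59

Total value 73 ≥ cost 70, so it is built.
Villager 1: others sum to 54; max(0, 70 - 54) = 16.
Villager 2: others sum to 71; max(0, 70 - 71) = 0.
Villager 3: others sum to 56; max(0, 70 - 56) = 14.
Villager 4: others sum to 53; max(0, 70 - 53) = 17.
Villager 5: others sum to 58; max(0, 70 - 58) = 12.
Total collected = 16 + 0 + 14 + 17 + 12 = 59.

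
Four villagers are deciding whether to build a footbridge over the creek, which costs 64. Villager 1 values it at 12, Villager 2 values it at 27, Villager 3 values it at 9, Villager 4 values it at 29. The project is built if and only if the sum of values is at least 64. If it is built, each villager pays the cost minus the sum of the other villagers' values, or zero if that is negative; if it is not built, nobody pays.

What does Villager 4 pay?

Total value 77 ≥ cost 64, so the project is built.
The other villagers' values sum to 48.
Cost minus that sum is 64 - 48 = 16.

16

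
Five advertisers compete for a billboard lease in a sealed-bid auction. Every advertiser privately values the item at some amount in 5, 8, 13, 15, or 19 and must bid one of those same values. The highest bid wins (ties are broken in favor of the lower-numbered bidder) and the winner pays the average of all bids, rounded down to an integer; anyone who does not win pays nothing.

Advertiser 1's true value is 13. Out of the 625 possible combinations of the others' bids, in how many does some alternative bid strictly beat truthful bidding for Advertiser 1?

Others bid (5, 5, 5, 5): truth gives 7; bid 5 gives 8 > 7. Violating.
Others bid (5, 5, 5, 8): truth gives 6; bid 8 gives 7 > 6. Violating.
Others bid (5, 5, 5, 15): truth gives 0; bid 15 gives 4 > 0. Violating.
Others bid (5, 5, 5, 19): truth gives 0; bid 19 gives 3 > 0. Violating.
Others bid (5, 5, 5, 13): truth gives 5; no alternative beats it.
Others bid (5, 5, 8, 13): truth gives 5; no alternative beats it.
(Checking all 625 profiles: 236 have a profitable deviation, 389 do not.)

236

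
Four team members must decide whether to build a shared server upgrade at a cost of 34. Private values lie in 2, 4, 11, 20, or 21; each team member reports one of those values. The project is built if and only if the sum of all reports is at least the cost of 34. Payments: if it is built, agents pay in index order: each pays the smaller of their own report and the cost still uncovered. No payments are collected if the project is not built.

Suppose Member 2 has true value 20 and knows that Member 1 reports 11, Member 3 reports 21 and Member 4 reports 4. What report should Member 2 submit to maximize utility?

Report 2: project built, pays 2, utility 20 - 2 = 18.
Report 4: project built, pays 4, utility 20 - 4 = 16.
Report 11: project built, pays 11, utility 20 - 11 = 9.
Report 20: project built, pays 20, utility 20 - 20 = 0.
Report 21: project built, pays 21, utility 20 - 21 = -1.
The best choice is 2 with utility 18.

2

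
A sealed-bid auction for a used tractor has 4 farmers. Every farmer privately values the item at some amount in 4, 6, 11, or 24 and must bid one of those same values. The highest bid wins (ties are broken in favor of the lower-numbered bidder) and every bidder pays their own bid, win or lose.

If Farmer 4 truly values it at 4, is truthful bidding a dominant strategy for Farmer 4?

No

Consider the case where Farmer 1 bids 4, Farmer 2 bids 4 and Farmer 3 bids 4.
Truthful bid 4: loses but pays 4, utility -4.
Bid 6 instead: wins, pays 6, utility 4 - 6 = -2.
Since -2 > -4, bidding 6 is strictly better here, so truthful bidding is not dominant.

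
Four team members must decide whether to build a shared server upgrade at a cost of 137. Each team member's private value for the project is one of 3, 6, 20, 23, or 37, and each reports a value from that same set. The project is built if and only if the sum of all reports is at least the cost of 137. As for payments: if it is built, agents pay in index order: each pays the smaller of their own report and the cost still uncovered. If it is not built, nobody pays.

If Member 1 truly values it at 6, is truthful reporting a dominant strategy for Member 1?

Check each profile of the others' reports and compare truth against every alternative report.
Others report (3, 3, 3): truth gives 0, best alternative gives 0.
Others report (3, 3, 6): truth gives 0, best alternative gives 0.
Others report (3, 3, 20): truth gives 0, best alternative gives 0.
Others report (3, 3, 23): truth gives 0, best alternative gives 0.
Others report (3, 3, 37): truth gives 0, best alternative gives 0.
Others report (3, 6, 3): truth gives 0, best alternative gives 0.
(Remaining 119 profiles checked similarly; truth is weakly best in each.)
In every case the truthful report is at least as good as any alternative, so it is a dominant strategy.

Yes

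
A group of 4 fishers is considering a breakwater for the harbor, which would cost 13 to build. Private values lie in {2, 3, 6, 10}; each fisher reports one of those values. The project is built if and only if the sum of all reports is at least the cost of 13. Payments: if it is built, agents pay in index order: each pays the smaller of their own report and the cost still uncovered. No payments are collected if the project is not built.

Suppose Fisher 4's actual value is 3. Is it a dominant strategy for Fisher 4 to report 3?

Check each profile of the others' reports and compare truth against every alternative report.
Others report (2, 2, 10): truth gives 3, best alternative gives 3.
Others report (2, 3, 10): truth gives 3, best alternative gives 3.
Others report (2, 6, 6): truth gives 3, best alternative gives 3.
Others report (2, 6, 10): truth gives 3, best alternative gives 3.
Others report (2, 10, 2): truth gives 3, best alternative gives 3.
Others report (2, 10, 3): truth gives 3, best alternative gives 3.
(Remaining 58 profiles checked similarly; truth is weakly best in each.)
In every case the truthful report is at least as good as any alternative, so it is a dominant strategy.

Yes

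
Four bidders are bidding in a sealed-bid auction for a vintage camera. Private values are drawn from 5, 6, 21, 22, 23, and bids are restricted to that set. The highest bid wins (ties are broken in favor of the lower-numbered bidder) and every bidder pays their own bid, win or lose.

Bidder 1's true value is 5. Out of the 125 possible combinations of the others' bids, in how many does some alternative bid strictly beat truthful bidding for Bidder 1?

Others bid (5, 5, 6): truth gives -5; bid 6 gives -1 > -5. Violating.
Others bid (5, 6, 5): truth gives -5; bid 6 gives -1 > -5. Violating.
Others bid (5, 6, 6): truth gives -5; bid 6 gives -1 > -5. Violating.
Others bid (6, 5, 5): truth gives -5; bid 6 gives -1 > -5. Violating.
Others bid (5, 5, 5): truth gives 0; no alternative beats it.
Others bid (5, 5, 21): truth gives -5; no alternative beats it.
(Checking all 125 profiles: 7 have a profitable deviation, 118 do not.)

7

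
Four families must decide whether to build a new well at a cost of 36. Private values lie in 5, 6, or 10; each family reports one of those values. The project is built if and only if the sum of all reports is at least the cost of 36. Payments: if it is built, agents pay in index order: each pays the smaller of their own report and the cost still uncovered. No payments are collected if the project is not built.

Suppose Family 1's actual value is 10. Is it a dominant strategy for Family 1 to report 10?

No

Consider the case where Family 2 reports 10, Family 3 reports 10 and Family 4 reports 10.
Truthful report 10: project built, pays 10, utility 10 - 10 = 0.
Report 6 instead: project built, pays 6, utility 10 - 6 = 4.
Since 4 > 0, reporting 6 is strictly better here, so truthful reporting is not dominant.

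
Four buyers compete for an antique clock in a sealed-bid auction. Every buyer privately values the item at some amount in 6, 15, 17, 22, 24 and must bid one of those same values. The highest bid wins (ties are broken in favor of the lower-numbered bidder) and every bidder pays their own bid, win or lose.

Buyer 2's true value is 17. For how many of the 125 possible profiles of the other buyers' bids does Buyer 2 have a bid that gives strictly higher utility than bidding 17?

Others bid (6, 6, 6): truth gives 0; bid 15 gives 2 > 0. Violating.
Others bid (6, 6, 15): truth gives 0; bid 15 gives 2 > 0. Violating.
Others bid (6, 6, 22): truth gives -17; bid 22 gives -5 > -17. Violating.
Others bid (6, 6, 24): truth gives -17; bid 6 gives -6 > -17. Violating.
Others bid (6, 6, 17): truth gives 0; no alternative beats it.
Others bid (6, 15, 17): truth gives 0; no alternative beats it.
(Checking all 125 profiles: 111 have a profitable deviation, 14 do not.)

111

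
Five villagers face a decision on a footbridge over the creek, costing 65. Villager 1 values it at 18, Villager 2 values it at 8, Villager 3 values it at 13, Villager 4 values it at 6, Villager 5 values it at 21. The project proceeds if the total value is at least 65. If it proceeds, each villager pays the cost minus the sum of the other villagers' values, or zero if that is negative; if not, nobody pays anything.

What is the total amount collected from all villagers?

Total value 66 ≥ cost 65, so it is built.
Villager 1: others sum to 48; max(0, 65 - 48) = 17.
Villager 2: others sum to 58; max(0, 65 - 58) = 7.
Villager 3: others sum to 53; max(0, 65 - 53) = 12.
Villager 4: others sum to 60; max(0, 65 - 60) = 5.
Villager 5: others sum to 45; max(0, 65 - 45) = 20.
Total collected = 17 + 7 + 12 + 5 + 20 = 61.

61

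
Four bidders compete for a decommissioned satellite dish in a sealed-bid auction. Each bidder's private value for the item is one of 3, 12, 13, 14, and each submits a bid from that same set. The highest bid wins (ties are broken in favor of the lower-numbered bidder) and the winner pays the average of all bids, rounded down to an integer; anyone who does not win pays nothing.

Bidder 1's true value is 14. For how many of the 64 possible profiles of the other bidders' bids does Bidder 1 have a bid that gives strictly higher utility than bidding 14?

10

Others bid (3, 3, 3): truth gives 9; bid 3 gives 11 > 9. Violating.
Others bid (3, 3, 12): truth gives 6; bid 12 gives 7 > 6. Violating.
Others bid (3, 12, 3): truth gives 6; bid 12 gives 7 > 6. Violating.
Others bid (3, 12, 12): truth gives 4; bid 12 gives 5 > 4. Violating.
Others bid (3, 3, 13): truth gives 6; no alternative beats it.
Others bid (3, 3, 14): truth gives 6; no alternative beats it.
(Checking all 64 profiles: 10 have a profitable deviation, 54 do not.)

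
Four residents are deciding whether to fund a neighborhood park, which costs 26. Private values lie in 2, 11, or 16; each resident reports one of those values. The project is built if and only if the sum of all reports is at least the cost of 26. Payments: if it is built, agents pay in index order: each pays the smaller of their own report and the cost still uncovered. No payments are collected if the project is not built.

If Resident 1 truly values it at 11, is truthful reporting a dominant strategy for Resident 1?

No

Consider the case where Resident 2 reports 2, Resident 3 reports 11 and Resident 4 reports 11.
Truthful report 11: project built, pays 11, utility 11 - 11 = 0.
Report 2 instead: project built, pays 2, utility 11 - 2 = 9.
Since 9 > 0, reporting 2 is strictly better here, so truthful reporting is not dominant.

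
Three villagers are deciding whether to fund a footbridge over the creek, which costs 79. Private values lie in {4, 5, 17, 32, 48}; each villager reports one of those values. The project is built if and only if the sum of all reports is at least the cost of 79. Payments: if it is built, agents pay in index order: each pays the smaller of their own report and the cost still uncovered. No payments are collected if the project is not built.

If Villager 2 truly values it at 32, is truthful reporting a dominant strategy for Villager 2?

No

Consider the case where Villager 1 reports 17 and Villager 3 reports 48.
Truthful report 32: project built, pays 32, utility 32 - 32 = 0.
Report 17 instead: project built, pays 17, utility 32 - 17 = 15.
Since 15 > 0, reporting 17 is strictly better here, so truthful reporting is not dominant.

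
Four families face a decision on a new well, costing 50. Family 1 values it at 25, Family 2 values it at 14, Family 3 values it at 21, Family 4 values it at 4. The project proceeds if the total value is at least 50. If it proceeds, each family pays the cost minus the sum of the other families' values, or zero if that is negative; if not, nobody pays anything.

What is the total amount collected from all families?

18

Total value 64 ≥ cost 50, so it is built.
Family 1: others sum to 39; max(0, 50 - 39) = 11.
Family 2: others sum to 50; max(0, 50 - 50) = 0.
Family 3: others sum to 43; max(0, 50 - 43) = 7.
Family 4: others sum to 60; max(0, 50 - 60) = 0.
Total collected = 11 + 0 + 7 + 0 = 18.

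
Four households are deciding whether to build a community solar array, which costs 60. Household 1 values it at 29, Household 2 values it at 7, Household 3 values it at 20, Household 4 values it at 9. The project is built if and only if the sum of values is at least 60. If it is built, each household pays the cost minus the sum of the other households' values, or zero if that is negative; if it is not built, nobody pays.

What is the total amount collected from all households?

45

Total value 65 ≥ cost 60, so it is built.
Household 1: others sum to 36; max(0, 60 - 36) = 24.
Household 2: others sum to 58; max(0, 60 - 58) = 2.
Household 3: others sum to 45; max(0, 60 - 45) = 15.
Household 4: others sum to 56; max(0, 60 - 56) = 4.
Total collected = 24 + 2 + 15 + 4 = 45.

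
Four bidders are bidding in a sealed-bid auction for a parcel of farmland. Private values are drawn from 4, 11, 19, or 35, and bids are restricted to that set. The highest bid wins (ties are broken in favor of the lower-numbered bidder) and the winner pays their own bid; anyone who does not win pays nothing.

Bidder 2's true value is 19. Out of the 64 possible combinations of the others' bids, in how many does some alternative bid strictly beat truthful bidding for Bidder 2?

Others bid (4, 4, 4): truth gives 0; bid 11 gives 8 > 0. Violating.
Others bid (4, 4, 11): truth gives 0; bid 11 gives 8 > 0. Violating.
Others bid (4, 11, 4): truth gives 0; bid 11 gives 8 > 0. Violating.
Others bid (4, 11, 11): truth gives 0; bid 11 gives 8 > 0. Violating.
Others bid (4, 4, 19): truth gives 0; no alternative beats it.
Others bid (4, 4, 35): truth gives 0; no alternative beats it.
(Checking all 64 profiles: 4 have a profitable deviation, 60 do not.)

4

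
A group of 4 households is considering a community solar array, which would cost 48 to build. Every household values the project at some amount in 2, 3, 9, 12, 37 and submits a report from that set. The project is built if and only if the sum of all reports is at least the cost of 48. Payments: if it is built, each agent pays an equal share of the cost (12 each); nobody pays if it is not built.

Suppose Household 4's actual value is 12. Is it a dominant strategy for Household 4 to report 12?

Check each profile of the others' reports and compare truth against every alternative report.
Others report (2, 2, 2): truth gives 0, best alternative gives 0.
Others report (2, 2, 3): truth gives 0, best alternative gives 0.
Others report (2, 2, 9): truth gives 0, best alternative gives 0.
Others report (2, 2, 12): truth gives 0, best alternative gives 0.
Others report (2, 2, 37): truth gives 0, best alternative gives 0.
Others report (2, 3, 2): truth gives 0, best alternative gives 0.
(Remaining 119 profiles checked similarly; truth is weakly best in each.)
In every case the truthful report is at least as good as any alternative, so it is a dominant strategy.

Yes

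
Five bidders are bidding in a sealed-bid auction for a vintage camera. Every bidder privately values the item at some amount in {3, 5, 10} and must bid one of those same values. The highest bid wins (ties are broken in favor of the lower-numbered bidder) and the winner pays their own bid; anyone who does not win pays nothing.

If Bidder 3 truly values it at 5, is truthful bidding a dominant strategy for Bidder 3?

Yes

Check each profile of the others' bids and compare truth against every alternative bid.
Others bid (3, 3, 3, 3): truth gives 0, best alternative gives 0.
Others bid (3, 3, 3, 5): truth gives 0, best alternative gives 0.
Others bid (3, 3, 3, 10): truth gives 0, best alternative gives 0.
Others bid (3, 3, 5, 3): truth gives 0, best alternative gives 0.
Others bid (3, 3, 5, 5): truth gives 0, best alternative gives 0.
Others bid (3, 3, 5, 10): truth gives 0, best alternative gives 0.
(Remaining 75 profiles checked similarly; truth is weakly best in each.)
In every case the truthful bid is at least as good as any alternative, so it is a dominant strategy.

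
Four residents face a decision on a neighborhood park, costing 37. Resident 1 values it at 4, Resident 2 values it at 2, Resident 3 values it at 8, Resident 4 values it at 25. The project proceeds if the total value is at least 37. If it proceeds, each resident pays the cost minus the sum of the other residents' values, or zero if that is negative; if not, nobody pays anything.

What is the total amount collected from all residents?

31

Total value 39 ≥ cost 37, so it is built.
Resident 1: others sum to 35; max(0, 37 - 35) = 2.
Resident 2: others sum to 37; max(0, 37 - 37) = 0.
Resident 3: others sum to 31; max(0, 37 - 31) = 6.
Resident 4: others sum to 14; max(0, 37 - 14) = 23.
Total collected = 2 + 0 + 6 + 23 = 31.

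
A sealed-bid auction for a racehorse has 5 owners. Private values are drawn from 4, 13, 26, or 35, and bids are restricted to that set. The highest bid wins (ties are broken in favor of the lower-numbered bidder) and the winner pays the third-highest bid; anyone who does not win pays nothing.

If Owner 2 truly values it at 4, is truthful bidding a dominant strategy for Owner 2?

Check each profile of the others' bids and compare truth against every alternative bid.
Others bid (4, 4, 13, 13): truth gives 0, best alternative gives -9.
Others bid (4, 13, 4, 13): truth gives 0, best alternative gives -9.
Others bid (4, 13, 13, 4): truth gives 0, best alternative gives -9.
Others bid (4, 13, 13, 13): truth gives 0, best alternative gives -9.
Others bid (4, 4, 4, 4): truth gives 0, best alternative gives 0.
Others bid (4, 4, 4, 13): truth gives 0, best alternative gives 0.
(Remaining 250 profiles checked similarly; truth is weakly best in each.)
In every case the truthful bid is at least as good as any alternative, so it is a dominant strategy.

Yes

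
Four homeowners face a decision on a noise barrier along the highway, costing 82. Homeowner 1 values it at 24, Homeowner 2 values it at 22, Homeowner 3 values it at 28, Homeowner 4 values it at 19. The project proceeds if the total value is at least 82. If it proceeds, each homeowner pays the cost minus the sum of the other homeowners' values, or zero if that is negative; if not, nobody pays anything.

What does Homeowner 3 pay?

17

Total value 93 ≥ cost 82, so the project is built.
The other homeowners' values sum to 65.
Cost minus that sum is 82 - 65 = 17.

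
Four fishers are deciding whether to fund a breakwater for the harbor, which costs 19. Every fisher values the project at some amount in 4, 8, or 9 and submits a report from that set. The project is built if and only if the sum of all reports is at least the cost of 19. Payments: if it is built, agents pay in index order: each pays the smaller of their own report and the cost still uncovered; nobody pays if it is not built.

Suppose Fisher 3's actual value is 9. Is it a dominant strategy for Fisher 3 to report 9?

Consider the case where Fisher 1 reports 4, Fisher 2 reports 4 and Fisher 4 reports 4.
Truthful report 9: project built, pays 9, utility 9 - 9 = 0.
Report 8 instead: project built, pays 8, utility 9 - 8 = 1.
Since 1 > 0, reporting 8 is strictly better here, so truthful reporting is not dominant.

No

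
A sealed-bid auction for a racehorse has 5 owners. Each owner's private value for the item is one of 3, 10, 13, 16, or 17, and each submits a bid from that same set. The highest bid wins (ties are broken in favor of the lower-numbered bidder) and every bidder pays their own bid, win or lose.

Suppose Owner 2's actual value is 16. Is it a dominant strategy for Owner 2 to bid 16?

Consider the case where Owner 1 bids 3, Owner 3 bids 3, Owner 4 bids 3 and Owner 5 bids 3.
Truthful bid 16: wins, pays 16, utility 16 - 16 = 0.
Bid 10 instead: wins, pays 10, utility 16 - 10 = 6.
Since 6 > 0, bidding 10 is strictly better here, so truthful bidding is not dominant.

No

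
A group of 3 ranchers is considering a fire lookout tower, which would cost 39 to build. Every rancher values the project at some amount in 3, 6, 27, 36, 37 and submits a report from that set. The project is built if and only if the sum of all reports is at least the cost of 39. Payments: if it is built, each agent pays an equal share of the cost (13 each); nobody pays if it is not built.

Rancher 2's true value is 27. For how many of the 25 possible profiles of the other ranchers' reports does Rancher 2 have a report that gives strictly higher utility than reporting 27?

Others report (3, 3): truth gives 0; report 36 gives 14 > 0. Violating.
Others report (3, 6): truth gives 0; report 36 gives 14 > 0. Violating.
Others report (6, 3): truth gives 0; report 36 gives 14 > 0. Violating.
Others report (3, 27): truth gives 14; no alternative beats it.
Others report (3, 36): truth gives 14; no alternative beats it.
(Checking all 25 profiles: 3 have a profitable deviation, 22 do not.)

3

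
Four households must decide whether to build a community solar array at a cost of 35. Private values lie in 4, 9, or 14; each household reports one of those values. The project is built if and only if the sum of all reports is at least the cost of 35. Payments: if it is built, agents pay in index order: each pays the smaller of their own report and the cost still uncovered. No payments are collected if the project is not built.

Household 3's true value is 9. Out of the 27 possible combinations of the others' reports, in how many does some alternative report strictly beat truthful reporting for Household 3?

Others report (4, 14, 14): truth gives 0; report 4 gives 5 > 0. Violating.
Others report (9, 9, 14): truth gives 0; report 4 gives 5 > 0. Violating.
Others report (9, 14, 9): truth gives 0; report 4 gives 5 > 0. Violating.
Others report (9, 14, 14): truth gives 0; report 4 gives 5 > 0. Violating.
Others report (4, 4, 4): truth gives 0; no alternative beats it.
Others report (4, 4, 9): truth gives 0; no alternative beats it.
(Checking all 27 profiles: 10 have a profitable deviation, 17 do not.)

10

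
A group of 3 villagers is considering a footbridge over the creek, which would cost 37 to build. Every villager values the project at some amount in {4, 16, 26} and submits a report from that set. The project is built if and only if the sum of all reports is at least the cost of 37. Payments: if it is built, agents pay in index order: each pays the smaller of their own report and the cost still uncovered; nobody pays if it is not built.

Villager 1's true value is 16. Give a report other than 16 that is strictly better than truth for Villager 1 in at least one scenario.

4

Suppose Villager 2 reports 16 and Villager 3 reports 26.
Report 16: project built, pays 16, utility 16 - 16 = 0.
Report 4: project built, pays 4, utility 16 - 4 = 12.
So reporting 4 beats truth here (12 > 0).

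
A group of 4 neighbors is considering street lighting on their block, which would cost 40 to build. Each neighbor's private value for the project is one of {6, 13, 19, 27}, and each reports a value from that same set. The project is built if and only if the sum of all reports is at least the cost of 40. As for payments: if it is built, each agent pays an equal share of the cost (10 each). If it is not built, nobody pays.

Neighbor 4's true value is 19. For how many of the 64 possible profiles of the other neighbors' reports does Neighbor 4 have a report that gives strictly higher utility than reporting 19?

Others report (6, 6, 6): truth gives 0; report 27 gives 9 > 0. Violating.
Others report (6, 6, 13): truth gives 9; no alternative beats it.
Others report (6, 6, 19): truth gives 9; no alternative beats it.
(Checking all 64 profiles: 1 has a profitable deviation, 63 do not.)

1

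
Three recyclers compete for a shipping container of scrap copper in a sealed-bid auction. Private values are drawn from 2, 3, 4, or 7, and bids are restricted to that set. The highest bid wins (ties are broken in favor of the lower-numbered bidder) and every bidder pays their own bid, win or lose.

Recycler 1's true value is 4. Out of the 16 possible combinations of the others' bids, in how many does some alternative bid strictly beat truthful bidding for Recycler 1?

Others bid (2, 2): truth gives 0; bid 2 gives 2 > 0. Violating.
Others bid (2, 3): truth gives 0; bid 3 gives 1 > 0. Violating.
Others bid (2, 7): truth gives -4; bid 2 gives -2 > -4. Violating.
Others bid (3, 2): truth gives 0; bid 3 gives 1 > 0. Violating.
Others bid (2, 4): truth gives 0; no alternative beats it.
Others bid (3, 4): truth gives 0; no alternative beats it.
(Checking all 16 profiles: 11 have a profitable deviation, 5 do not.)

11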